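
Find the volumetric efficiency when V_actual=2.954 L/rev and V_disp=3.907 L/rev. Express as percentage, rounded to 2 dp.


eta_v = (V_actual / V_disp) * 100
Ratio = 2.954 / 3.907 = 0.7561
eta_v = 0.7561 * 100 = 75.61%


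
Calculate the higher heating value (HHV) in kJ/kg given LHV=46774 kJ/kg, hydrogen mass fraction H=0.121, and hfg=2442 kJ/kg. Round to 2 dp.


HHV = LHV + hfg * 9 * H
Water addition = 2442 * 9 * 0.121 = 2659.338 kJ/kg
HHV = 46774 + 2659.338 = 49433.34 kJ/kg


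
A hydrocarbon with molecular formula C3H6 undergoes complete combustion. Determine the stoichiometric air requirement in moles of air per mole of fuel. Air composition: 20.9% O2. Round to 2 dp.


Balanced combustion: C3H6 + 4.5 O2 -> 3 CO2 + 3 H2O
O2 needed = C + H/4 = 3 + 6/4 = 4.50 moles
Air moles = O2 / 0.209 = 4.50 / 0.209 = 21.53 moles air


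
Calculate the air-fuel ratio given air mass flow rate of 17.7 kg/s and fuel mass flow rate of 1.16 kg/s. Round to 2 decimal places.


AFR = m_air / m_fuel
AFR = 17.7 / 1.16 = 15.26


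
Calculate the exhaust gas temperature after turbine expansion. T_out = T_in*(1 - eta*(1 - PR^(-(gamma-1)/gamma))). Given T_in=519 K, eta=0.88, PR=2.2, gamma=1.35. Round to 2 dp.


T_out = T_in * (1 - eta * (1 - PR^(-(gamma-1)/gamma)))
Exponent = -(1.35-1)/1.35 = -0.25925926
PR^exp = 2.2^(-0.25925926) = 0.81512413
Factor = 1 - 0.88*(1 - 0.81512413) = 0.83730923
T_out = 519 * 0.83730923 = 434.56 K


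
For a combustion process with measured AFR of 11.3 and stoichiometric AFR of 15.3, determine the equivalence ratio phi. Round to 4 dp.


phi = AFR_stoich / AFR_actual
phi = 15.3 / 11.3 = 1.3540


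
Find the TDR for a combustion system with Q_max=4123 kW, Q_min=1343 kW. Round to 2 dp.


TDR = Q_max / Q_min
TDR = 4123 / 1343 = 3.07


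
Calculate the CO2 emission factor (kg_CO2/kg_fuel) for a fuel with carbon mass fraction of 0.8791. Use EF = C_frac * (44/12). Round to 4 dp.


EF = C_frac * (M_CO2 / M_C)
EF = 0.8791 * (44/12)
EF = 0.8791 * 3.666667 = 3.2234 kg_CO2/kg_fuel


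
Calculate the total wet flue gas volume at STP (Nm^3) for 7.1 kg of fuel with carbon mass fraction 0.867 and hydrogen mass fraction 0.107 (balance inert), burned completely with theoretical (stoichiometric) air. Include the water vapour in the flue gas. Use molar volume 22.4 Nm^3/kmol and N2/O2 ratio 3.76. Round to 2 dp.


Per kg fuel: CO2 = (C/12 kmol)*22.4 = (0.867/12)*22.4 = 1.61840 Nm^3
Per kg fuel: H2O = (H/2 kmol)*22.4 = (0.107/2)*22.4 = 1.19840 Nm^3
O2 needed per kg fuel = C/12 + H/4 = 0.867/12 + 0.107/4 = 0.09900000 kmol
Per kg fuel: N2 = O2*3.76*22.4 = 0.09900000*3.76*22.4 = 8.33818 Nm^3
Total per kg = 1.61840 + 1.19840 + 8.33818 = 11.15498 Nm^3
Total = 11.15498 * 7.1 = 79.20 Nm^3


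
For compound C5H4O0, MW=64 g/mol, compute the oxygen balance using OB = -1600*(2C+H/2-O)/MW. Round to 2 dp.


OB = -1600 * (2C + H/2 - O) / MW
Inner = 2*5 + 4/2 - 0 = 12.00
OB = -1600 * 12.00 / 64 = -300.00%


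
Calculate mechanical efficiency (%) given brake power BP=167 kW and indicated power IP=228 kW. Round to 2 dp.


eta_mech = (BP / IP) * 100
Ratio = 167 / 228 = 0.7325
eta_mech = 0.7325 * 100 = 73.25%


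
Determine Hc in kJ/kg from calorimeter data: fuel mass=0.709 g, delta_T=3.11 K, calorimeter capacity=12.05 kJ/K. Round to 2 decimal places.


Hc = C_cal * delta_T / m_fuel
Q_released = 12.05 * 3.11 = 37.4755 kJ
m_fuel = 0.709 g = 0.709/1000 kg = 0.000709 kg
Hc = 37.4755 / 0.000709 = 52856.84 kJ/kg


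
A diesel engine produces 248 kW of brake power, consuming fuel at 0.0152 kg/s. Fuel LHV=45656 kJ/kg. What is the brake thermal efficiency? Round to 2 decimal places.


eta_BTE = (BP / (mf * LHV)) * 100
Denominator = 0.0152 * 45656 = 693.9712 kW
eta_BTE = (248 / 693.9712) * 100 = 35.74%


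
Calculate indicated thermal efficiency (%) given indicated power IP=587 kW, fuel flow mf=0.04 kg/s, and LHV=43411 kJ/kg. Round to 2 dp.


eta_ith = (IP / (mf * LHV)) * 100
Denominator = 0.04 * 43411 = 1736.4400 kW
eta_ith = (587 / 1736.4400) * 100 = 33.80%


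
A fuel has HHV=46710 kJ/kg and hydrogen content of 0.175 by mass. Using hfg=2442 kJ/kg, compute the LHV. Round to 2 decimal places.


LHV = HHV - hfg * 9 * H
Water correction = 2442 * 9 * 0.175 = 3846.150 kJ/kg
LHV = 46710 - 3846.150 = 42863.85 kJ/kg


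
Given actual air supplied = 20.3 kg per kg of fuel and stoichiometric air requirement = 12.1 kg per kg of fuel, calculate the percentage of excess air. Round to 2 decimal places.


Excess air = actual - stoichiometric = 20.3 - 12.1 = 8.20 kg/kg fuel
Excess air % = (excess / stoich) * 100 = (8.20 / 12.1) * 100 = 67.77%


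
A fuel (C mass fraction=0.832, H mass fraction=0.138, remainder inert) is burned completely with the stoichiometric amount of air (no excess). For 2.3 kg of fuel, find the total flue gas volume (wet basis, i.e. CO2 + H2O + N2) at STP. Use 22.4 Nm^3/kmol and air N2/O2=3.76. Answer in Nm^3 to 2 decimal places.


Per kg fuel: CO2 = (C/12 kmol)*22.4 = (0.832/12)*22.4 = 1.55307 Nm^3
Per kg fuel: H2O = (H/2 kmol)*22.4 = (0.138/2)*22.4 = 1.54560 Nm^3
O2 needed per kg fuel = C/12 + H/4 = 0.832/12 + 0.138/4 = 0.10383333 kmol
Per kg fuel: N2 = O2*3.76*22.4 = 0.10383333*3.76*22.4 = 8.74526 Nm^3
Total per kg = 1.55307 + 1.54560 + 8.74526 = 11.84393 Nm^3
Total = 11.84393 * 2.3 = 27.24 Nm^3


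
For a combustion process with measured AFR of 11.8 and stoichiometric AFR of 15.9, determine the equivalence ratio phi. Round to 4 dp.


phi = AFR_stoich / AFR_actual
phi = 15.9 / 11.8 = 1.3475


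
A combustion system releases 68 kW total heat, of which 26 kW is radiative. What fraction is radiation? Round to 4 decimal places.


f_rad = Q_rad / Q_total
f_rad = 26 / 68 = 0.3824


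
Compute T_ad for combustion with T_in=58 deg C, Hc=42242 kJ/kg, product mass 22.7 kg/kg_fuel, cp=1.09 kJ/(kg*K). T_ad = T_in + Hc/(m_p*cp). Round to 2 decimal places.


T_ad = T_in + Hc / (m_p * cp)
Denominator = 22.7 * 1.09 = 24.7430
Temperature rise = 42242 / 24.7430 = 1707.23 K
T_ad = 58 + 1707.23 = 1765.23 deg C


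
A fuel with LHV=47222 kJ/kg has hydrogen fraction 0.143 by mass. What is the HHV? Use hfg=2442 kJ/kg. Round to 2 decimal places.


HHV = LHV + hfg * 9 * H
Water addition = 2442 * 9 * 0.143 = 3142.854 kJ/kg
HHV = 47222 + 3142.854 = 50364.85 kJ/kg


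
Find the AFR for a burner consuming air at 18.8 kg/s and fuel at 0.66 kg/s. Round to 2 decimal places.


AFR = m_air / m_fuel
AFR = 18.8 / 0.66 = 28.48


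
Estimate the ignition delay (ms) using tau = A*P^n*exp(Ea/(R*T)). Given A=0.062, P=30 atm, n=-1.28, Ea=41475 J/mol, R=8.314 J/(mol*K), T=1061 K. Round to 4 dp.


tau = A * P^n * exp(Ea/(R*T))
P^n = 30^(-1.28) = 0.01286130
Ea/(R*T) = 41475/(8.314*1061) = 4.701766
exp(Ea/(R*T)) = 110.141486
tau = 0.062 * 0.01286130 * 110.141486 = 0.0878 ms


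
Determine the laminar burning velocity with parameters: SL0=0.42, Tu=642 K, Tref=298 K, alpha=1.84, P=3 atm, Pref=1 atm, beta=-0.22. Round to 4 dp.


SL = SL0 * (Tu/Tref)^alpha * (P/Pref)^beta
T ratio = 642/298 = 2.15436242
(T ratio)^alpha = 2.15436242^1.84 = 4.104937
(P/Pref)^beta = 3^(-0.22) = 0.785296
SL = 0.42 * 4.104937 * 0.785296 = 1.3539 m/s


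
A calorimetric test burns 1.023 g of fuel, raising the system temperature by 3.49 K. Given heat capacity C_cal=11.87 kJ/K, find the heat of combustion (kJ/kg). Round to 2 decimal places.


Hc = C_cal * delta_T / m_fuel
Q_released = 11.87 * 3.49 = 41.4263 kJ
m_fuel = 1.023 g = 1.023/1000 kg = 0.001023 kg
Hc = 41.4263 / 0.001023 = 40494.92 kJ/kg


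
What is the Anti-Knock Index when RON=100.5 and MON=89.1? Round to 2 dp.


AKI = (RON + MON) / 2
AKI = (100.5 + 89.1) / 2
AKI = 189.6 / 2 = 94.80


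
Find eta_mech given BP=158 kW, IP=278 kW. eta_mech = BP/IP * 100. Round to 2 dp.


eta_mech = (BP / IP) * 100
Ratio = 158 / 278 = 0.5683
eta_mech = 0.5683 * 100 = 56.83%


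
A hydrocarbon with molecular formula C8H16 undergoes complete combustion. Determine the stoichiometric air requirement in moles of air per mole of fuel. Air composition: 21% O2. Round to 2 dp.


Balanced combustion: C8H16 + 12 O2 -> 8 CO2 + 8 H2O
O2 needed = C + H/4 = 8 + 16/4 = 12.00 moles
Air moles = O2 / 0.21 = 12.00 / 0.21 = 57.14 moles air


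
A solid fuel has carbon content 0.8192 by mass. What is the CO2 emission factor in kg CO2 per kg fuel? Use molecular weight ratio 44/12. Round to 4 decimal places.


EF = C_frac * (M_CO2 / M_C)
EF = 0.8192 * (44/12)
EF = 0.8192 * 3.666667 = 3.0037 kg_CO2/kg_fuel


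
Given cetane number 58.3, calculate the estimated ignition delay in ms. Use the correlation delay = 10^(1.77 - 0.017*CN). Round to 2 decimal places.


delay = 10^(1.77 - 0.017*CN)
Exponent = 1.77 - 0.017*58.3 = 0.7789
delay = 10^0.7789 = 6.01 ms


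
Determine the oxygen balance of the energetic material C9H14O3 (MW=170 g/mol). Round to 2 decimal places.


OB = -1600 * (2C + H/2 - O) / MW
Inner = 2*9 + 14/2 - 3 = 22.00
OB = -1600 * 22.00 / 170 = -207.06%


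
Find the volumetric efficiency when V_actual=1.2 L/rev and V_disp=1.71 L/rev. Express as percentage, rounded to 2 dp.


eta_v = (V_actual / V_disp) * 100
Ratio = 1.2 / 1.71 = 0.7018
eta_v = 0.7018 * 100 = 70.18%


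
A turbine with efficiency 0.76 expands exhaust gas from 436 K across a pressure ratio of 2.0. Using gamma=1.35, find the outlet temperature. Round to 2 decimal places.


T_out = T_in * (1 - eta * (1 - PR^(-(gamma-1)/gamma)))
Exponent = -(1.35-1)/1.35 = -0.25925926
PR^exp = 2.0^(-0.25925926) = 0.83551680
Factor = 1 - 0.76*(1 - 0.83551680) = 0.87499277
T_out = 436 * 0.87499277 = 381.50 K


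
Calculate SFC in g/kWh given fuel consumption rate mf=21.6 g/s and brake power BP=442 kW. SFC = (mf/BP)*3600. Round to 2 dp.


SFC = (mf / BP) * 3600
Rate = 21.6 / 442 = 0.048869 g/(s*kW)
SFC = 0.048869 * 3600 = 175.93 g/kWh


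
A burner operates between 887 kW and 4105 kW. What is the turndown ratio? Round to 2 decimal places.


TDR = Q_max / Q_min
TDR = 4105 / 887 = 4.63


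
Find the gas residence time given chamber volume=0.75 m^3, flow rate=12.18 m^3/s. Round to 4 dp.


tau = V / Q_flow
tau = 0.75 / 12.18 = 0.0616 s


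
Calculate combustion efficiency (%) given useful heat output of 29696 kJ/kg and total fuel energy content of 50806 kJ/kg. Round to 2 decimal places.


Efficiency = (Q_useful / Q_fuel) * 100
Efficiency = (29696 / 50806) * 100
Efficiency = 0.5845 * 100 = 58.45%


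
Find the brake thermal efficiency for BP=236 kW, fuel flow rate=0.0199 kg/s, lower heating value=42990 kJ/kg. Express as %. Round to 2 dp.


eta_BTE = (BP / (mf * LHV)) * 100
Denominator = 0.0199 * 42990 = 855.5010 kW
eta_BTE = (236 / 855.5010) * 100 = 27.59%


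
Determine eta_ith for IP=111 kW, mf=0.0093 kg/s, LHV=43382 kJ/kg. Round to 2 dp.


eta_ith = (IP / (mf * LHV)) * 100
Denominator = 0.0093 * 43382 = 403.4526 kW
eta_ith = (111 / 403.4526) * 100 = 27.51%


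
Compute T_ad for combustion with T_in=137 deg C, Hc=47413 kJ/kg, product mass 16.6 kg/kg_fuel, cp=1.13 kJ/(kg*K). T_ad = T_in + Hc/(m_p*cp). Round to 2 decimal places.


T_ad = T_in + Hc / (m_p * cp)
Denominator = 16.6 * 1.13 = 18.7580
Temperature rise = 47413 / 18.7580 = 2527.61 K
T_ad = 137 + 2527.61 = 2664.61 deg C


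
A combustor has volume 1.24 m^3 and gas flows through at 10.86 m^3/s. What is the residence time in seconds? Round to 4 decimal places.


tau = V / Q_flow
tau = 1.24 / 10.86 = 0.1142 s


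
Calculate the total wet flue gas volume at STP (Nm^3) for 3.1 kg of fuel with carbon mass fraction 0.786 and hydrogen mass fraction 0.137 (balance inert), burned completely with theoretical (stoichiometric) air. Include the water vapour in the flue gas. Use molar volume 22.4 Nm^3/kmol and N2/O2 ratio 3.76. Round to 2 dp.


Per kg fuel: CO2 = (C/12 kmol)*22.4 = (0.786/12)*22.4 = 1.46720 Nm^3
Per kg fuel: H2O = (H/2 kmol)*22.4 = (0.137/2)*22.4 = 1.53440 Nm^3
O2 needed per kg fuel = C/12 + H/4 = 0.786/12 + 0.137/4 = 0.09975000 kmol
Per kg fuel: N2 = O2*3.76*22.4 = 0.09975000*3.76*22.4 = 8.40134 Nm^3
Total per kg = 1.46720 + 1.53440 + 8.40134 = 11.40294 Nm^3
Total = 11.40294 * 3.1 = 35.35 Nm^3


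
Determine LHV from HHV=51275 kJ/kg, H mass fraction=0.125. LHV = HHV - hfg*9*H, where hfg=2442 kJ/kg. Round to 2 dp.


LHV = HHV - hfg * 9 * H
Water correction = 2442 * 9 * 0.125 = 2747.250 kJ/kg
LHV = 51275 - 2747.250 = 48527.75 kJ/kg


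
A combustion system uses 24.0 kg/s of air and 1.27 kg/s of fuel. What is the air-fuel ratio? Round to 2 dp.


AFR = m_air / m_fuel
AFR = 24.0 / 1.27 = 18.90


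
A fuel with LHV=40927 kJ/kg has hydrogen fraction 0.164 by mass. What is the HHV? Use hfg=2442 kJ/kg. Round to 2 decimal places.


HHV = LHV + hfg * 9 * H
Water addition = 2442 * 9 * 0.164 = 3604.392 kJ/kg
HHV = 40927 + 3604.392 = 44531.39 kJ/kg


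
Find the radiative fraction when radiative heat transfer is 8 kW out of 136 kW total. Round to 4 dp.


f_rad = Q_rad / Q_total
f_rad = 8 / 136 = 0.0588


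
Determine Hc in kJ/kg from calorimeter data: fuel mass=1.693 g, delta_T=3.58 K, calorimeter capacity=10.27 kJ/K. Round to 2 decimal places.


Hc = C_cal * delta_T / m_fuel
Q_released = 10.27 * 3.58 = 36.7666 kJ
m_fuel = 1.693 g = 1.693/1000 kg = 0.001693 kg
Hc = 36.7666 / 0.001693 = 21716.83 kJ/kg


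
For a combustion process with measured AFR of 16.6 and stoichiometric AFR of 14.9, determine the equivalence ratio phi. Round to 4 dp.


phi = AFR_stoich / AFR_actual
phi = 14.9 / 16.6 = 0.8976


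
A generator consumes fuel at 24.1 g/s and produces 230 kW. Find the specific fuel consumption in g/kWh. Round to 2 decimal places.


SFC = (mf / BP) * 3600
Rate = 24.1 / 230 = 0.104783 g/(s*kW)
SFC = 0.104783 * 3600 = 377.22 g/kWh


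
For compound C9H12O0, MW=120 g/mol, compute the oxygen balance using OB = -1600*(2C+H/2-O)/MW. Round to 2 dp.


OB = -1600 * (2C + H/2 - O) / MW
Inner = 2*9 + 12/2 - 0 = 24.00
OB = -1600 * 24.00 / 120 = -320.00%


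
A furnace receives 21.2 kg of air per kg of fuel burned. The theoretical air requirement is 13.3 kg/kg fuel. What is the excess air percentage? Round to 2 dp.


Excess air = actual - stoichiometric = 21.2 - 13.3 = 7.90 kg/kg fuel
Excess air % = (excess / stoich) * 100 = (7.90 / 13.3) * 100 = 59.40%


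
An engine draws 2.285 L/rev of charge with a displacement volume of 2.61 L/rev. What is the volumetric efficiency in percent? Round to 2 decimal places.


eta_v = (V_actual / V_disp) * 100
Ratio = 2.285 / 2.61 = 0.8755
eta_v = 0.8755 * 100 = 87.55%


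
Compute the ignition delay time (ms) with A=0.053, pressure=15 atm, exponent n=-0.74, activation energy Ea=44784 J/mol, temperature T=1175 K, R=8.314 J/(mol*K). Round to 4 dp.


tau = A * P^n * exp(Ea/(R*T))
P^n = 15^(-0.74) = 0.13480080
Ea/(R*T) = 44784/(8.314*1175) = 4.584321
exp(Ea/(R*T)) = 97.936639
tau = 0.053 * 0.13480080 * 97.936639 = 0.6997 ms


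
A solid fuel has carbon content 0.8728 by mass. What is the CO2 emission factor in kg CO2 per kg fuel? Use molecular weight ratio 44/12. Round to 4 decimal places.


EF = C_frac * (M_CO2 / M_C)
EF = 0.8728 * (44/12)
EF = 0.8728 * 3.666667 = 3.2003 kg_CO2/kg_fuel


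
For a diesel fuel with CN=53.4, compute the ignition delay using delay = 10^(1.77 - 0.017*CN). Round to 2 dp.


delay = 10^(1.77 - 0.017*CN)
Exponent = 1.77 - 0.017*53.4 = 0.8622
delay = 10^0.8622 = 7.28 ms


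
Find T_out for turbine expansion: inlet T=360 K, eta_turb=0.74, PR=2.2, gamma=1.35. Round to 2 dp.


T_out = T_in * (1 - eta * (1 - PR^(-(gamma-1)/gamma)))
Exponent = -(1.35-1)/1.35 = -0.25925926
PR^exp = 2.2^(-0.25925926) = 0.81512413
Factor = 1 - 0.74*(1 - 0.81512413) = 0.86319186
T_out = 360 * 0.86319186 = 310.75 K


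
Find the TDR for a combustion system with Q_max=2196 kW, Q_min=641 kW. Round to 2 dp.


TDR = Q_max / Q_min
TDR = 2196 / 641 = 3.43


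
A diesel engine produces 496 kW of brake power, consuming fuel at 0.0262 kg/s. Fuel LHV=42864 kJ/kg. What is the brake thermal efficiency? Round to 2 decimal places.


eta_BTE = (BP / (mf * LHV)) * 100
Denominator = 0.0262 * 42864 = 1123.0368 kW
eta_BTE = (496 / 1123.0368) * 100 = 44.17%


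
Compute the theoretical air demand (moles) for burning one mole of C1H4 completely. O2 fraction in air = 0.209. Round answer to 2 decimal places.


Balanced combustion: C1H4 + 2 O2 -> 1 CO2 + 2 H2O
O2 needed = C + H/4 = 1 + 4/4 = 2.00 moles
Air moles = O2 / 0.209 = 2.00 / 0.209 = 9.57 moles air


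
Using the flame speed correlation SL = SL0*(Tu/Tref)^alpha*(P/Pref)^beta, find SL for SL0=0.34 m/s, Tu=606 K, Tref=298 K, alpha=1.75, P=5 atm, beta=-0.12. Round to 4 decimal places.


SL = SL0 * (Tu/Tref)^alpha * (P/Pref)^beta
T ratio = 606/298 = 2.03355705
(T ratio)^alpha = 2.03355705^1.75 = 3.462969
(P/Pref)^beta = 5^(-0.12) = 0.824373
SL = 0.34 * 3.462969 * 0.824373 = 0.9706 m/s


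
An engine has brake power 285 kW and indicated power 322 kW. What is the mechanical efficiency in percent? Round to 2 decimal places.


eta_mech = (BP / IP) * 100
Ratio = 285 / 322 = 0.8851
eta_mech = 0.8851 * 100 = 88.51%


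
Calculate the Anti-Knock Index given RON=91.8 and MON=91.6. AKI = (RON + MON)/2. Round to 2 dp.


AKI = (RON + MON) / 2
AKI = (91.8 + 91.6) / 2
AKI = 183.4 / 2 = 91.70


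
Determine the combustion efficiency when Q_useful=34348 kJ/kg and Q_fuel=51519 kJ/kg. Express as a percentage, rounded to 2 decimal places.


Efficiency = (Q_useful / Q_fuel) * 100
Efficiency = (34348 / 51519) * 100
Efficiency = 0.6667 * 100 = 66.67%


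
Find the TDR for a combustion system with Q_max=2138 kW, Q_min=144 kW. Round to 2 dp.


TDR = Q_max / Q_min
TDR = 2138 / 144 = 14.85


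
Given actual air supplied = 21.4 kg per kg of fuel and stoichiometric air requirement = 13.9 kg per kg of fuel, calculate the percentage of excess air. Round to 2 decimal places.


Excess air = actual - stoichiometric = 21.4 - 13.9 = 7.50 kg/kg fuel
Excess air % = (excess / stoich) * 100 = (7.50 / 13.9) * 100 = 53.96%


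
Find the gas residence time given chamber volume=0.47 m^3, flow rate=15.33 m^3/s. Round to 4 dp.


tau = V / Q_flow
tau = 0.47 / 15.33 = 0.0307 s


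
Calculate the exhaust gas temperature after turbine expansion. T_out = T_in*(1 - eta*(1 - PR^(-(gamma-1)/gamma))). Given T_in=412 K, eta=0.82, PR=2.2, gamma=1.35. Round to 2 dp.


T_out = T_in * (1 - eta * (1 - PR^(-(gamma-1)/gamma)))
Exponent = -(1.35-1)/1.35 = -0.25925926
PR^exp = 2.2^(-0.25925926) = 0.81512413
Factor = 1 - 0.82*(1 - 0.81512413) = 0.84840179
T_out = 412 * 0.84840179 = 349.54 K


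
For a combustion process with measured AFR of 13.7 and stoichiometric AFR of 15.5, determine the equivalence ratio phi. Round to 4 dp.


phi = AFR_stoich / AFR_actual
phi = 15.5 / 13.7 = 1.1314


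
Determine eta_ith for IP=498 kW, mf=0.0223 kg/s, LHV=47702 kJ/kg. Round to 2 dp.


eta_ith = (IP / (mf * LHV)) * 100
Denominator = 0.0223 * 47702 = 1063.7546 kW
eta_ith = (498 / 1063.7546) * 100 = 46.82%


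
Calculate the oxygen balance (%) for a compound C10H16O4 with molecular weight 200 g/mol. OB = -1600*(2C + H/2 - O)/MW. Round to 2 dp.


OB = -1600 * (2C + H/2 - O) / MW
Inner = 2*10 + 16/2 - 4 = 24.00
OB = -1600 * 24.00 / 200 = -192.00%


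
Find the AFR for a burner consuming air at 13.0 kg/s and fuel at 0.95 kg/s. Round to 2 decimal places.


AFR = m_air / m_fuel
AFR = 13.0 / 0.95 = 13.68


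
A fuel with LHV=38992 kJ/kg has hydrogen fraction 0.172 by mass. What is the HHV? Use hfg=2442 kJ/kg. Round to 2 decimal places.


HHV = LHV + hfg * 9 * H
Water addition = 2442 * 9 * 0.172 = 3780.216 kJ/kg
HHV = 38992 + 3780.216 = 42772.22 kJ/kg


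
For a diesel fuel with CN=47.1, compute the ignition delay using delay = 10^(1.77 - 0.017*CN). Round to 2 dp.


delay = 10^(1.77 - 0.017*CN)
Exponent = 1.77 - 0.017*47.1 = 0.9693
delay = 10^0.9693 = 9.32 ms


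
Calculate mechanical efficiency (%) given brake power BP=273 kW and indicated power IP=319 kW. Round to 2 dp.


eta_mech = (BP / IP) * 100
Ratio = 273 / 319 = 0.8558
eta_mech = 0.8558 * 100 = 85.58%


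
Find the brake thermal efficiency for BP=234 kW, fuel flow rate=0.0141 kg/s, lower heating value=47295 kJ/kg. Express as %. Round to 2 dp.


eta_BTE = (BP / (mf * LHV)) * 100
Denominator = 0.0141 * 47295 = 666.8595 kW
eta_BTE = (234 / 666.8595) * 100 = 35.09%


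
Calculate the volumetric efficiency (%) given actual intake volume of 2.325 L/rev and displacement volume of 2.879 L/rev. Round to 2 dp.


eta_v = (V_actual / V_disp) * 100
Ratio = 2.325 / 2.879 = 0.8076
eta_v = 0.8076 * 100 = 80.76%


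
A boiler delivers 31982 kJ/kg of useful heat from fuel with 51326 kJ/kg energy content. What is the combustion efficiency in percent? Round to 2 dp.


Efficiency = (Q_useful / Q_fuel) * 100
Efficiency = (31982 / 51326) * 100
Efficiency = 0.6231 * 100 = 62.31%


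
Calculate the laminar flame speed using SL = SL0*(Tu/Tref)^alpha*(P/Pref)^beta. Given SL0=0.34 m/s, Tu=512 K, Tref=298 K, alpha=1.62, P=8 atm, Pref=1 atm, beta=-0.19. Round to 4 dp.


SL = SL0 * (Tu/Tref)^alpha * (P/Pref)^beta
T ratio = 512/298 = 1.71812081
(T ratio)^alpha = 1.71812081^1.62 = 2.403184
(P/Pref)^beta = 8^(-0.19) = 0.673617
SL = 0.34 * 2.403184 * 0.673617 = 0.5504 m/s


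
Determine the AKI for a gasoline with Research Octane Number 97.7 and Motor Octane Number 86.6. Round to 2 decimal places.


AKI = (RON + MON) / 2
AKI = (97.7 + 86.6) / 2
AKI = 184.3 / 2 = 92.15


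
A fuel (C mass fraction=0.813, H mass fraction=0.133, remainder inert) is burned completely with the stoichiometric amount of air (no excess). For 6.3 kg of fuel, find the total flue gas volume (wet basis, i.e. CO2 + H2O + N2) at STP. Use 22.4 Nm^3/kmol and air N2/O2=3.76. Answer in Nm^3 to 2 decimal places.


Per kg fuel: CO2 = (C/12 kmol)*22.4 = (0.813/12)*22.4 = 1.51760 Nm^3
Per kg fuel: H2O = (H/2 kmol)*22.4 = (0.133/2)*22.4 = 1.48960 Nm^3
O2 needed per kg fuel = C/12 + H/4 = 0.813/12 + 0.133/4 = 0.10100000 kmol
Per kg fuel: N2 = O2*3.76*22.4 = 0.10100000*3.76*22.4 = 8.50662 Nm^3
Total per kg = 1.51760 + 1.48960 + 8.50662 = 11.51382 Nm^3
Total = 11.51382 * 6.3 = 72.54 Nm^3


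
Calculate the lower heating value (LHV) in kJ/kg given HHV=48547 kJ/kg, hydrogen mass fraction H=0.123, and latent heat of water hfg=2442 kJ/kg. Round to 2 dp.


LHV = HHV - hfg * 9 * H
Water correction = 2442 * 9 * 0.123 = 2703.294 kJ/kg
LHV = 48547 - 2703.294 = 45843.71 kJ/kg


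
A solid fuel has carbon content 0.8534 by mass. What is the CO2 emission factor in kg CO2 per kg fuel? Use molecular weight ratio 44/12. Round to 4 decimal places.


EF = C_frac * (M_CO2 / M_C)
EF = 0.8534 * (44/12)
EF = 0.8534 * 3.666667 = 3.1291 kg_CO2/kg_fuel


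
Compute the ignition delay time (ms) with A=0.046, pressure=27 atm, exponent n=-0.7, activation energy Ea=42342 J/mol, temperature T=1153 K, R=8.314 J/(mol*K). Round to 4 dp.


tau = A * P^n * exp(Ea/(R*T))
P^n = 27^(-0.7) = 0.09955094
Ea/(R*T) = 42342/(8.314*1153) = 4.417047
exp(Ea/(R*T)) = 82.851281
tau = 0.046 * 0.09955094 * 82.851281 = 0.3794 ms


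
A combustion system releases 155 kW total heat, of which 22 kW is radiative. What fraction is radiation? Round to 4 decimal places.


f_rad = Q_rad / Q_total
f_rad = 22 / 155 = 0.1419


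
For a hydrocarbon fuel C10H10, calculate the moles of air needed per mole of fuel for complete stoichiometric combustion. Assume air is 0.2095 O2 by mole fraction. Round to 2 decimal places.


Balanced combustion: C10H10 + 12.5 O2 -> 10 CO2 + 5 H2O
O2 needed = C + H/4 = 10 + 10/4 = 12.50 moles
Air moles = O2 / 0.2095 = 12.50 / 0.2095 = 59.67 moles air


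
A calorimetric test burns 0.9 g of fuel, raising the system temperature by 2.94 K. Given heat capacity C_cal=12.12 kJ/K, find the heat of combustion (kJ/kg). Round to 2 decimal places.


Hc = C_cal * delta_T / m_fuel
Q_released = 12.12 * 2.94 = 35.6328 kJ
m_fuel = 0.9 g = 0.9/1000 kg = 0.000900 kg
Hc = 35.6328 / 0.000900 = 39592.00 kJ/kg


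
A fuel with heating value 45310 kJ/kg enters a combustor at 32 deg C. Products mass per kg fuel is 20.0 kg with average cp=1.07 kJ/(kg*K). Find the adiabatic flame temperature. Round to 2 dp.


T_ad = T_in + Hc / (m_p * cp)
Denominator = 20.0 * 1.07 = 21.4000
Temperature rise = 45310 / 21.4000 = 2117.29 K
T_ad = 32 + 2117.29 = 2149.29 deg C


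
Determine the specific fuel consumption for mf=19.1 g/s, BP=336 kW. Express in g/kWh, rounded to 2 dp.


SFC = (mf / BP) * 3600
Rate = 19.1 / 336 = 0.056845 g/(s*kW)
SFC = 0.056845 * 3600 = 204.64 g/kWh


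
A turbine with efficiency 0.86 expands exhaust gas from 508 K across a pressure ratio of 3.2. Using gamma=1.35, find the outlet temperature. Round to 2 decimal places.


T_out = T_in * (1 - eta * (1 - PR^(-(gamma-1)/gamma)))
Exponent = -(1.35-1)/1.35 = -0.25925926
PR^exp = 3.2^(-0.25925926) = 0.73966521
Factor = 1 - 0.86*(1 - 0.73966521) = 0.77611208
T_out = 508 * 0.77611208 = 394.26 K


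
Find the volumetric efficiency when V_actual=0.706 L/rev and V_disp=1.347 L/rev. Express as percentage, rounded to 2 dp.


eta_v = (V_actual / V_disp) * 100
Ratio = 0.706 / 1.347 = 0.5241
eta_v = 0.5241 * 100 = 52.41%


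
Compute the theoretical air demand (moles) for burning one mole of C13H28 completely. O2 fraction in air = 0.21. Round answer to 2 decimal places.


Balanced combustion: C13H28 + 20 O2 -> 13 CO2 + 14 H2O
O2 needed = C + H/4 = 13 + 28/4 = 20.00 moles
Air moles = O2 / 0.21 = 20.00 / 0.21 = 95.24 moles air


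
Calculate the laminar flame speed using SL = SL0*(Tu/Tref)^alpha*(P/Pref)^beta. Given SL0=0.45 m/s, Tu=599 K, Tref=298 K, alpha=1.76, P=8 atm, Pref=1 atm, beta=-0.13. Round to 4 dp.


SL = SL0 * (Tu/Tref)^alpha * (P/Pref)^beta
T ratio = 599/298 = 2.01006711
(T ratio)^alpha = 2.01006711^1.76 = 3.417044
(P/Pref)^beta = 8^(-0.13) = 0.763130
SL = 0.45 * 3.417044 * 0.763130 = 1.1734 m/s


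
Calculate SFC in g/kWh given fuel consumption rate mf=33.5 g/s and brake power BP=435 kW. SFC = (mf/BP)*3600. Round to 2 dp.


SFC = (mf / BP) * 3600
Rate = 33.5 / 435 = 0.077011 g/(s*kW)
SFC = 0.077011 * 3600 = 277.24 g/kWh


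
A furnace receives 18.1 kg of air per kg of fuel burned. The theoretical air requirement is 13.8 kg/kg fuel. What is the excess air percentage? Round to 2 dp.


Excess air = actual - stoichiometric = 18.1 - 13.8 = 4.30 kg/kg fuel
Excess air % = (excess / stoich) * 100 = (4.30 / 13.8) * 100 = 31.16%


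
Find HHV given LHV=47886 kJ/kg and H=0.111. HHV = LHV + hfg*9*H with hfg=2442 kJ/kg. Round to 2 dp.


HHV = LHV + hfg * 9 * H
Water addition = 2442 * 9 * 0.111 = 2439.558 kJ/kg
HHV = 47886 + 2439.558 = 50325.56 kJ/kg


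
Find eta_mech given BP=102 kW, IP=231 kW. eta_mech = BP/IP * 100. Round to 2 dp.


eta_mech = (BP / IP) * 100
Ratio = 102 / 231 = 0.4416
eta_mech = 0.4416 * 100 = 44.16%


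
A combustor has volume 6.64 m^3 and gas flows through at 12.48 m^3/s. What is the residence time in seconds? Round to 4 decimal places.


tau = V / Q_flow
tau = 6.64 / 12.48 = 0.5321 s


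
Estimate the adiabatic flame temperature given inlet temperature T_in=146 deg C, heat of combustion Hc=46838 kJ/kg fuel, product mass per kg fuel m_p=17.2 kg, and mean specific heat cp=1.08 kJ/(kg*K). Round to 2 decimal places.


T_ad = T_in + Hc / (m_p * cp)
Denominator = 17.2 * 1.08 = 18.5760
Temperature rise = 46838 / 18.5760 = 2521.43 K
T_ad = 146 + 2521.43 = 2667.43 deg C


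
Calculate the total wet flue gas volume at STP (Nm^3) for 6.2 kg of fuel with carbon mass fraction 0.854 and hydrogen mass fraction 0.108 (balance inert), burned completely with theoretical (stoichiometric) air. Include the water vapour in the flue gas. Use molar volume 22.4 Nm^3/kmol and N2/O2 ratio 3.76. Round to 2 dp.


Per kg fuel: CO2 = (C/12 kmol)*22.4 = (0.854/12)*22.4 = 1.59413 Nm^3
Per kg fuel: H2O = (H/2 kmol)*22.4 = (0.108/2)*22.4 = 1.20960 Nm^3
O2 needed per kg fuel = C/12 + H/4 = 0.854/12 + 0.108/4 = 0.09816667 kmol
Per kg fuel: N2 = O2*3.76*22.4 = 0.09816667*3.76*22.4 = 8.26799 Nm^3
Total per kg = 1.59413 + 1.20960 + 8.26799 = 11.07172 Nm^3
Total = 11.07172 * 6.2 = 68.64 Nm^3


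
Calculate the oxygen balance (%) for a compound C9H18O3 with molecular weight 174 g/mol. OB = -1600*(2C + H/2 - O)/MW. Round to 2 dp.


OB = -1600 * (2C + H/2 - O) / MW
Inner = 2*9 + 18/2 - 3 = 24.00
OB = -1600 * 24.00 / 174 = -220.69%


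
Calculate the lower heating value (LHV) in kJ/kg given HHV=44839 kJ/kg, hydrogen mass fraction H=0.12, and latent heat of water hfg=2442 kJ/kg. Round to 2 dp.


LHV = HHV - hfg * 9 * H
Water correction = 2442 * 9 * 0.12 = 2637.360 kJ/kg
LHV = 44839 - 2637.360 = 42201.64 kJ/kg


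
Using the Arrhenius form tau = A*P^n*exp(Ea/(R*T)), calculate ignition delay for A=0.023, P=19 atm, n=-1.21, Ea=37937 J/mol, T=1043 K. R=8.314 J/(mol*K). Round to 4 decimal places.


tau = A * P^n * exp(Ea/(R*T))
P^n = 19^(-1.21) = 0.02836013
Ea/(R*T) = 37937/(8.314*1043) = 4.374905
exp(Ea/(R*T)) = 79.432316
tau = 0.023 * 0.02836013 * 79.432316 = 0.0518 ms


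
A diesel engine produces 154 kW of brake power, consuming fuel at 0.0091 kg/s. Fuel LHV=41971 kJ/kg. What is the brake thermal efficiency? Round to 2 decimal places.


eta_BTE = (BP / (mf * LHV)) * 100
Denominator = 0.0091 * 41971 = 381.9361 kW
eta_BTE = (154 / 381.9361) * 100 = 40.32%


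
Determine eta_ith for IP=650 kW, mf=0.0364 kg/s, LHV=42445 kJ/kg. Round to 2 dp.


eta_ith = (IP / (mf * LHV)) * 100
Denominator = 0.0364 * 42445 = 1544.9980 kW
eta_ith = (650 / 1544.9980) * 100 = 42.07%


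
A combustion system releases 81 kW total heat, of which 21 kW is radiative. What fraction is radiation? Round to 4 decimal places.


f_rad = Q_rad / Q_total
f_rad = 21 / 81 = 0.2593


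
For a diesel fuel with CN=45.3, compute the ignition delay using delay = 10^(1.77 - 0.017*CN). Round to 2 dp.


delay = 10^(1.77 - 0.017*CN)
Exponent = 1.77 - 0.017*45.3 = 0.9999
delay = 10^0.9999 = 10.00 ms


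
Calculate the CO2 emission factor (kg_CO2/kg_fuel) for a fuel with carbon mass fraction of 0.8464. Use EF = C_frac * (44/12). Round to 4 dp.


EF = C_frac * (M_CO2 / M_C)
EF = 0.8464 * (44/12)
EF = 0.8464 * 3.666667 = 3.1035 kg_CO2/kg_fuel


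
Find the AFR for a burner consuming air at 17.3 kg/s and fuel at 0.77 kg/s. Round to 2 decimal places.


AFR = m_air / m_fuel
AFR = 17.3 / 0.77 = 22.47


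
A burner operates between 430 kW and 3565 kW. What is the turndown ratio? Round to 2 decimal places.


TDR = Q_max / Q_min
TDR = 3565 / 430 = 8.29


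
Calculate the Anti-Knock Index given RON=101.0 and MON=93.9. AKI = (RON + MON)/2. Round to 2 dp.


AKI = (RON + MON) / 2
AKI = (101.0 + 93.9) / 2
AKI = 194.9 / 2 = 97.45


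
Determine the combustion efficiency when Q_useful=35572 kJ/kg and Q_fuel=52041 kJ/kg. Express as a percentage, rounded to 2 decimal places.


Efficiency = (Q_useful / Q_fuel) * 100
Efficiency = (35572 / 52041) * 100
Efficiency = 0.6835 * 100 = 68.35%


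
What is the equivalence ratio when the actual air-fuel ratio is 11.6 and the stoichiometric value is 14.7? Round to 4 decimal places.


phi = AFR_stoich / AFR_actual
phi = 14.7 / 11.6 = 1.2672


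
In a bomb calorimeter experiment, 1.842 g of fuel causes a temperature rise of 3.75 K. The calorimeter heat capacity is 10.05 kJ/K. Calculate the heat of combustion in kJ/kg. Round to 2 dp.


Hc = C_cal * delta_T / m_fuel
Q_released = 10.05 * 3.75 = 37.6875 kJ
m_fuel = 1.842 g = 1.842/1000 kg = 0.001842 kg
Hc = 37.6875 / 0.001842 = 20460.10 kJ/kg


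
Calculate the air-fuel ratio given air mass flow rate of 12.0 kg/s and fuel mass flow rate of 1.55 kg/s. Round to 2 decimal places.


AFR = m_air / m_fuel
AFR = 12.0 / 1.55 = 7.74


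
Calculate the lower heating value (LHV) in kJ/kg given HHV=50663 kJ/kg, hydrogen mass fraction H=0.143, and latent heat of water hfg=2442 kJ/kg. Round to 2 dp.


LHV = HHV - hfg * 9 * H
Water correction = 2442 * 9 * 0.143 = 3142.854 kJ/kg
LHV = 50663 - 3142.854 = 47520.15 kJ/kg


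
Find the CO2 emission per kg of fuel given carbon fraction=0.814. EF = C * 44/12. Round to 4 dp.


EF = C_frac * (M_CO2 / M_C)
EF = 0.814 * (44/12)
EF = 0.814 * 3.666667 = 2.9847 kg_CO2/kg_fuel


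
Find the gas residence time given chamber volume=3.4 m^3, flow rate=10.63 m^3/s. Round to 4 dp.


tau = V / Q_flow
tau = 3.4 / 10.63 = 0.3198 s


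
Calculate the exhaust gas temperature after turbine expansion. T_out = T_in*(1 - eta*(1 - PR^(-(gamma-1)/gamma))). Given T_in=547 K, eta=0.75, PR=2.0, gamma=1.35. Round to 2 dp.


T_out = T_in * (1 - eta * (1 - PR^(-(gamma-1)/gamma)))
Exponent = -(1.35-1)/1.35 = -0.25925926
PR^exp = 2.0^(-0.25925926) = 0.83551680
Factor = 1 - 0.75*(1 - 0.83551680) = 0.87663760
T_out = 547 * 0.87663760 = 479.52 K


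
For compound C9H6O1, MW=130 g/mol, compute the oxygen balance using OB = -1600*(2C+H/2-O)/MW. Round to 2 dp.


OB = -1600 * (2C + H/2 - O) / MW
Inner = 2*9 + 6/2 - 1 = 20.00
OB = -1600 * 20.00 / 130 = -246.15%


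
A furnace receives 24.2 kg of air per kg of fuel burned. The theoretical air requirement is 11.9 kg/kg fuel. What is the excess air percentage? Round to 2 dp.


Excess air = actual - stoichiometric = 24.2 - 11.9 = 12.30 kg/kg fuel
Excess air % = (excess / stoich) * 100 = (12.30 / 11.9) * 100 = 103.36%


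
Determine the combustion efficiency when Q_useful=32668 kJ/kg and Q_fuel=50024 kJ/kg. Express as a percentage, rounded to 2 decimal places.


Efficiency = (Q_useful / Q_fuel) * 100
Efficiency = (32668 / 50024) * 100
Efficiency = 0.6530 * 100 = 65.30%


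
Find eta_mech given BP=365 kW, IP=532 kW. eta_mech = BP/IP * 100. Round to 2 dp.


eta_mech = (BP / IP) * 100
Ratio = 365 / 532 = 0.6861
eta_mech = 0.6861 * 100 = 68.61%


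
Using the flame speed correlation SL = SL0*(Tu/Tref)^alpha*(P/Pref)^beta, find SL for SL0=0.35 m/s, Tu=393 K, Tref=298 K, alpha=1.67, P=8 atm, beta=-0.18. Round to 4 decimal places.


SL = SL0 * (Tu/Tref)^alpha * (P/Pref)^beta
T ratio = 393/298 = 1.31879195
(T ratio)^alpha = 1.31879195^1.67 = 1.587429
(P/Pref)^beta = 8^(-0.18) = 0.687771
SL = 0.35 * 1.587429 * 0.687771 = 0.3821 m/s


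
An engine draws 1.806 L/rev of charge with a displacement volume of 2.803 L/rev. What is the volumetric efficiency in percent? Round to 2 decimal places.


eta_v = (V_actual / V_disp) * 100
Ratio = 1.806 / 2.803 = 0.6443
eta_v = 0.6443 * 100 = 64.43%


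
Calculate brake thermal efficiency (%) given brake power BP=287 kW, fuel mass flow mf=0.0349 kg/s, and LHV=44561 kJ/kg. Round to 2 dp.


eta_BTE = (BP / (mf * LHV)) * 100
Denominator = 0.0349 * 44561 = 1555.1789 kW
eta_BTE = (287 / 1555.1789) * 100 = 18.45%


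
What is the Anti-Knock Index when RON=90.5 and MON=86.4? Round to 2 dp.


AKI = (RON + MON) / 2
AKI = (90.5 + 86.4) / 2
AKI = 176.9 / 2 = 88.45


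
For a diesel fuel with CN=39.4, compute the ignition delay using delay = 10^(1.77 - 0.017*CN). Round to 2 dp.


delay = 10^(1.77 - 0.017*CN)
Exponent = 1.77 - 0.017*39.4 = 1.1002
delay = 10^1.1002 = 12.60 ms


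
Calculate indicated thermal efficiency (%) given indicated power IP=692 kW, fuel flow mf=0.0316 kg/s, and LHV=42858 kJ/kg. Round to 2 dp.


eta_ith = (IP / (mf * LHV)) * 100
Denominator = 0.0316 * 42858 = 1354.3128 kW
eta_ith = (692 / 1354.3128) * 100 = 51.10%


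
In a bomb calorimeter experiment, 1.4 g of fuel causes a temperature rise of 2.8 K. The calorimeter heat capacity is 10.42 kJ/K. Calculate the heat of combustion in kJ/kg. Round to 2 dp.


Hc = C_cal * delta_T / m_fuel
Q_released = 10.42 * 2.8 = 29.1760 kJ
m_fuel = 1.4 g = 1.4/1000 kg = 0.001400 kg
Hc = 29.1760 / 0.001400 = 20840.00 kJ/kg


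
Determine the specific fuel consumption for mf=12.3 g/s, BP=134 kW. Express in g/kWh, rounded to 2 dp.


SFC = (mf / BP) * 3600
Rate = 12.3 / 134 = 0.091791 g/(s*kW)
SFC = 0.091791 * 3600 = 330.45 g/kWh


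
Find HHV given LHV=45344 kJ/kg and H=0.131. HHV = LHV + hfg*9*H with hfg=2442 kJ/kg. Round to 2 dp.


HHV = LHV + hfg * 9 * H
Water addition = 2442 * 9 * 0.131 = 2879.118 kJ/kg
HHV = 45344 + 2879.118 = 48223.12 kJ/kg


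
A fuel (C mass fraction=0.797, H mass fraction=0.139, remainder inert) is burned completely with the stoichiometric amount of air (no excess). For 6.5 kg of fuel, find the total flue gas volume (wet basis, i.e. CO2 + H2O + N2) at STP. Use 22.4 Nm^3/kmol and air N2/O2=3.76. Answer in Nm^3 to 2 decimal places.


Per kg fuel: CO2 = (C/12 kmol)*22.4 = (0.797/12)*22.4 = 1.48773 Nm^3
Per kg fuel: H2O = (H/2 kmol)*22.4 = (0.139/2)*22.4 = 1.55680 Nm^3
O2 needed per kg fuel = C/12 + H/4 = 0.797/12 + 0.139/4 = 0.10116667 kmol
Per kg fuel: N2 = O2*3.76*22.4 = 0.10116667*3.76*22.4 = 8.52066 Nm^3
Total per kg = 1.48773 + 1.55680 + 8.52066 = 11.56519 Nm^3
Total = 11.56519 * 6.5 = 75.17 Nm^3


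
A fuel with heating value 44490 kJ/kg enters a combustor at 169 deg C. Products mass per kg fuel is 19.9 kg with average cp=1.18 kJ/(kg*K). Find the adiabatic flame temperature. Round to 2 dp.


T_ad = T_in + Hc / (m_p * cp)
Denominator = 19.9 * 1.18 = 23.4820
Temperature rise = 44490 / 23.4820 = 1894.64 K
T_ad = 169 + 1894.64 = 2063.64 deg C


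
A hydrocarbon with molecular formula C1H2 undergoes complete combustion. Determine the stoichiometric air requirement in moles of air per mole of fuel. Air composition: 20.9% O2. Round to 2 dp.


Balanced combustion: C1H2 + 1.5 O2 -> 1 CO2 + 1 H2O
O2 needed = C + H/4 = 1 + 2/4 = 1.50 moles
Air moles = O2 / 0.209 = 1.50 / 0.209 = 7.18 moles air


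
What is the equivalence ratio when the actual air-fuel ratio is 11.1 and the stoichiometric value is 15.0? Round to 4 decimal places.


phi = AFR_stoich / AFR_actual
phi = 15.0 / 11.1 = 1.3514


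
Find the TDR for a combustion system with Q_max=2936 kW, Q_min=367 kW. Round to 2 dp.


TDR = Q_max / Q_min
TDR = 2936 / 367 = 8.00


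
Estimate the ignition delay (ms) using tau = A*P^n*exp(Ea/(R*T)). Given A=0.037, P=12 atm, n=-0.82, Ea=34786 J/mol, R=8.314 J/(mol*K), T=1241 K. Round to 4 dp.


tau = A * P^n * exp(Ea/(R*T))
P^n = 12^(-0.82) = 0.13033810
Ea/(R*T) = 34786/(8.314*1241) = 3.371496
exp(Ea/(R*T)) = 29.122071
tau = 0.037 * 0.13033810 * 29.122071 = 0.1404 ms


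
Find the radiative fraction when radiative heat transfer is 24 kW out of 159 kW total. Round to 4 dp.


f_rad = Q_rad / Q_total
f_rad = 24 / 159 = 0.1509


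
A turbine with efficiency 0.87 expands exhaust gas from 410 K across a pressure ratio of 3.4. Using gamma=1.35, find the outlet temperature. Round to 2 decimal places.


T_out = T_in * (1 - eta * (1 - PR^(-(gamma-1)/gamma)))
Exponent = -(1.35-1)/1.35 = -0.25925926
PR^exp = 3.4^(-0.25925926) = 0.72813041
Factor = 1 - 0.87*(1 - 0.72813041) = 0.76347346
T_out = 410 * 0.76347346 = 313.02 K


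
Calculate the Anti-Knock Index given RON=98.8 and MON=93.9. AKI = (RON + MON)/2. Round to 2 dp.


AKI = (RON + MON) / 2
AKI = (98.8 + 93.9) / 2
AKI = 192.7 / 2 = 96.35


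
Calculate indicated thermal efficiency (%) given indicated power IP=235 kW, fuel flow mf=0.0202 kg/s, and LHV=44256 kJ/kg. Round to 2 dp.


eta_ith = (IP / (mf * LHV)) * 100
Denominator = 0.0202 * 44256 = 893.9712 kW
eta_ith = (235 / 893.9712) * 100 = 26.29%


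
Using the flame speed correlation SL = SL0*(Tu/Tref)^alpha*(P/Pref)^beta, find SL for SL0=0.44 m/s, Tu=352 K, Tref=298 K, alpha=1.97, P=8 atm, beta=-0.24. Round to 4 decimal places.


SL = SL0 * (Tu/Tref)^alpha * (P/Pref)^beta
T ratio = 352/298 = 1.18120805
(T ratio)^alpha = 1.18120805^1.97 = 1.388299
(P/Pref)^beta = 8^(-0.24) = 0.607097
SL = 0.44 * 1.388299 * 0.607097 = 0.3708 m/s


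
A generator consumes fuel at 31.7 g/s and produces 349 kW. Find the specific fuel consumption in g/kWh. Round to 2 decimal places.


SFC = (mf / BP) * 3600
Rate = 31.7 / 349 = 0.090831 g/(s*kW)
SFC = 0.090831 * 3600 = 326.99 g/kWh
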